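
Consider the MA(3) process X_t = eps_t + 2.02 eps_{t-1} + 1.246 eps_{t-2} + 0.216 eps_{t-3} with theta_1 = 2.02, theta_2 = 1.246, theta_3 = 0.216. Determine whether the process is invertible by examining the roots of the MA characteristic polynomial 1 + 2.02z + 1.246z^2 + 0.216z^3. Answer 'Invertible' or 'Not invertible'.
\text{Invertible}

The MA(q) characteristic polynomial is P(z) = 1 + 2.02z + 1.246z^2 + 0.216z^3.
Invertibility requires all roots to lie outside the unit circle, i.e. |z| > 1 for every root.
Degree 3: look for a simple real root z0 first, then factor out (1 - z/z0) and solve the remaining quadratic.
Testing z0 = -1.25: P(-1.25) = 1 + (2.02)(-1.25) + (1.246)(-1.25)^2 + (0.216)(-1.25)^3
  = 1 + (-2.525) + (1.946875) + (-0.421875) = 0.  So z_0 = -1.25 is a root, |z_0| = 1.25.
Divide out the factor (1 + 0.8 z) = (1 - z/z0) (since 1/z0 = -0.8):
  P(z) = (1 + 0.8 z)(1 + (1.22) z + (0.27) z^2)
  [check: z-coef 1.22 - (-0.8) = 2.02; z^2-coef 0.27 - (-0.8)(1.22) = 1.246; z^3-coef -(-0.8)(0.27) = 0.216.]
Remaining roots from the quadratic factor 1 + (1.22) z + (0.27) z^2:
  Set 1 + (1.22) z + (0.27) z^2 = 0, i.e. a z^2 + b z + c = 0 with a = 0.27, b = 1.22, c = 1.
  Discriminant D = b^2 - 4ac = (1.22)^2 - 4*(0.27)*1 = 1.4884 - (1.08) = 0.4084.
  D >= 0, so the roots are real: z = (-b +/- sqrt(D)) / (2a) = (-1.22 +/- 0.639062) / (0.54).
    z_1 = (-1.22 + 0.639062) / (0.54) = -1.0758,   |z_1| = 1.0758.
    z_2 = (-1.22 - 0.639062) / (0.54) = -3.4427,   |z_2| = 3.4427.
Moduli of all roots: 1.2500, 1.0758, 3.4427.
All moduli strictly greater than 1? Yes.
Verdict: Invertible.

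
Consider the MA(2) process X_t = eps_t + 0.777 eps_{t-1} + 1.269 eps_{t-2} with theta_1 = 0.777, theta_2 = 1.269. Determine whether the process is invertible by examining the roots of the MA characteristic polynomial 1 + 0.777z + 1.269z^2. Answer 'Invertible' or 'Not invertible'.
\text{Not invertible}

The MA(q) characteristic polynomial is P(z) = 1 + 0.777z + 1.269z^2.
Invertibility requires all roots to lie outside the unit circle, i.e. |z| > 1 for every root.
Set 1 + (0.777) z + (1.269) z^2 = 0, i.e. a z^2 + b z + c = 0 with a = 1.269, b = 0.777, c = 1.
Discriminant D = b^2 - 4ac = (0.777)^2 - 4*(1.269)*1 = 0.603729 - (5.076) = -4.472271.
D < 0, so the roots are the complex-conjugate pair z = (-b +/- i sqrt(-D)) / (2a) = -0.3061 +/- 0.8332i.
For a conjugate pair |z|^2 = z * conj(z) = (product of roots) = c/a = 1/(1.269) = 0.788022, so |z| = sqrt(0.788022) = 0.8877 for both roots.
Moduli of all roots: 0.8877, 0.8877.
All moduli strictly greater than 1? No.
Verdict: Not invertible.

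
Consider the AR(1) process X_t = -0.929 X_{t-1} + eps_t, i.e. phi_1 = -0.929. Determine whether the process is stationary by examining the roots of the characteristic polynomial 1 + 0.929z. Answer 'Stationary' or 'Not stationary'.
\text{Stationary}

The AR(p) characteristic polynomial is P(z) = 1 + 0.929z.
Stationarity requires all roots to lie outside the unit circle, i.e. |z| > 1 for every root.
This is linear in z: 1 + (0.929) z = 0  =>  z = -1/(0.929) = -1.076426,  |z| = 1.076426.
Moduli of all roots: 1.0764.
All moduli strictly greater than 1? Yes.
Verdict: Stationary.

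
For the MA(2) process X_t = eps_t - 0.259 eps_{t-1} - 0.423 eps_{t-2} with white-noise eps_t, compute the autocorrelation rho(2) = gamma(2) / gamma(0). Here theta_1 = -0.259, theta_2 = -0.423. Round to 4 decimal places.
\rho(2) = -0.3395

For an MA(q) process with theta_0 = 1, the autocovariance is
  gamma(k) = sigma^2 * sum_{i=0..q-k} theta_i * theta_{i+k},
and rho(k) = gamma(k) / gamma(0). Sigma^2 cancels.
  numerator   = (1)*(-0.423) = -0.423.
  denominator = (1)^2 + (-0.259)^2 + (-0.423)^2 = 1.24601.
  rho(2) = -0.423 / 1.24601 = -0.3395.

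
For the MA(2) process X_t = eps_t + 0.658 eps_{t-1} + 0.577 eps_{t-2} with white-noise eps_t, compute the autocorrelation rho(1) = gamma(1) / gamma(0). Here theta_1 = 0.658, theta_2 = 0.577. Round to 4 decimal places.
\rho(1) = 0.5876

For an MA(q) process with theta_0 = 1, the autocovariance is
  gamma(k) = sigma^2 * sum_{i=0..q-k} theta_i * theta_{i+k},
and rho(k) = gamma(k) / gamma(0). Sigma^2 cancels.
  numerator   = (1)*(0.658) + (0.658)*(0.577) = 1.037666.
  denominator = (1)^2 + (0.658)^2 + (0.577)^2 = 1.765893.
  rho(1) = 1.037666 / 1.765893 = 0.5876.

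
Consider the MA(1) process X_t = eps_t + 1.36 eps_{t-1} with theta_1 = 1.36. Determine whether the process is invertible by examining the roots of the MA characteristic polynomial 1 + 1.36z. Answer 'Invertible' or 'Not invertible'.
\text{Not invertible}

The MA(q) characteristic polynomial is P(z) = 1 + 1.36z.
Invertibility requires all roots to lie outside the unit circle, i.e. |z| > 1 for every root.
This is linear in z: 1 + (1.36) z = 0  =>  z = -1/(1.36) = -0.735294,  |z| = 0.735294.
Moduli of all roots: 0.7353.
All moduli strictly greater than 1? No.
Verdict: Not invertible.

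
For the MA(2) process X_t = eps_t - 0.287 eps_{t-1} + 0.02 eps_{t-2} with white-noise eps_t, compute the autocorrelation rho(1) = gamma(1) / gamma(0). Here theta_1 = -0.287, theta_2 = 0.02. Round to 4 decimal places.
\rho(1) = -0.2704

For an MA(q) process with theta_0 = 1, the autocovariance is
  gamma(k) = sigma^2 * sum_{i=0..q-k} theta_i * theta_{i+k},
and rho(k) = gamma(k) / gamma(0). Sigma^2 cancels.
  numerator   = (1)*(-0.287) + (-0.287)*(0.02) = -0.29274.
  denominator = (1)^2 + (-0.287)^2 + (0.02)^2 = 1.082769.
  rho(1) = -0.29274 / 1.082769 = -0.2704.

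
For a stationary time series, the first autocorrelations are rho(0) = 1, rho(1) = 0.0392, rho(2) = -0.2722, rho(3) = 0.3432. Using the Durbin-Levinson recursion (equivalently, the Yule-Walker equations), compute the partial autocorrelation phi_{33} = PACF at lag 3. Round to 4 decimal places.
\phi_{33} = 0.3980

The PACF at lag k is phi_{kk}, the last component of the solution
to the Yule-Walker system G_k phi = r_k where
  (G_k)_{ij} = rho(|i - j|), (r_k)_i = rho(i), i,j = 1..k.
Equivalently, Durbin-Levinson gives phi_{kk} iteratively:
  phi_{11} = rho(1)
  phi_{kk} = [rho(k) - sum_{j=1..k-1} phi_{k-1,j} rho(k-j)]
            / [1 - sum_{j=1..k-1} phi_{k-1,j} rho(j)],
  phi_{k,j} = phi_{k-1,j} - phi_{kk} phi_{k-1,k-j},  j = 1..k-1.
Step k = 1:
  phi_11 = rho(1) = 0.0392.
Step k = 2:
  phi_22 = [rho(2) - phi_11 rho(1)] / [1 - phi_11 rho(1)] = [-0.2722 - (0.0392)(0.0392)] / [1 - (0.0392)(0.0392)]
         = -0.27373664 / 0.99846336 = -0.274158.
  Update: phi_21 = phi_11 - phi_22 phi_11 = 0.0392 - (-0.274158)(0.0392) = 0.049947.
Step k = 3:
  phi_33 = [rho(3) - phi_21 rho(2) - phi_22 rho(1)] / [1 - phi_21 rho(1) - phi_22 rho(2)]
    numerator   = 0.3432 - (0.049947)(-0.2722) - (-0.274158)(0.0392) = 0.36754256
    denominator = 1 - (0.049947)(0.0392) - (-0.274158)(-0.2722) = 0.92341629
  phi_33 = 0.36754256 / 0.92341629 = 0.398.
Therefore phi_{33} = 0.3980.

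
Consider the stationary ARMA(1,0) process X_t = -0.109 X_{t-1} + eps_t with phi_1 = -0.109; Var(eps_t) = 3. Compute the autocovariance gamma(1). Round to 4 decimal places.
\gamma(1) = -0.3309

Multiply the model equation by X_{t-k} and take expectations. With theta_0 = psi_0 = 1 and psi_j the MA(infinity) weights, this gives
  gamma(k) - sum_i phi_i gamma(k-i) = c_k,
  c_k = sigma^2 * sum_{j=k..q} theta_j psi_{j-k}   (c_k = 0 for k > q),
using gamma(-m) = gamma(m).
Pure AR (q = 0): c_0 = sigma^2 = 3, c_k = 0 for k >= 1.
Equations for k = 0 and k = 1 (AR order 1):
  gamma(0) = phi_1 gamma(1) + c_0
  gamma(1) = phi_1 gamma(0) + c_1
Substituting the second into the first: gamma(0) (1 - phi_1^2) = c_0 + phi_1 c_1, so
  gamma(0) = c_0 / (1 - phi_1^2) = 3 / (1 - (-0.109)^2) = 3 / 0.988119 = 3.036072.
  gamma(1) = phi_1 gamma(0) = (-0.109)(3.036072) = -0.330932.
Therefore gamma(1) = -0.3309 (to 4 decimal places).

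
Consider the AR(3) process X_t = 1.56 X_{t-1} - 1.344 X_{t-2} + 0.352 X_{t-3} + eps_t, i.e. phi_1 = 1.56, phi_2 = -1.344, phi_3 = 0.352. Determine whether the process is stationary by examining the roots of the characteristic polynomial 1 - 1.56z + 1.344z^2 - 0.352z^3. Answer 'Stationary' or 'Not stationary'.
\text{Stationary}

The AR(p) characteristic polynomial is P(z) = 1 - 1.56z + 1.344z^2 - 0.352z^3.
Stationarity requires all roots to lie outside the unit circle, i.e. |z| > 1 for every root.
Degree 3: look for a simple real root z0 first, then factor out (1 - z/z0) and solve the remaining quadratic.
Testing z0 = 2.5: P(2.5) = 1 + (-1.56)(2.5) + (1.344)(2.5)^2 + (-0.352)(2.5)^3
  = 1 + (-3.9) + (8.4) + (-5.5) = 0.  So z_0 = 2.5 is a root, |z_0| = 2.5.
Divide out the factor (1 - 0.4 z) = (1 - z/z0) (since 1/z0 = 0.4):
  P(z) = (1 - 0.4 z)(1 + (-1.16) z + (0.88) z^2)
  [check: z-coef -1.16 - (0.4) = -1.56; z^2-coef 0.88 - (0.4)(-1.16) = 1.344; z^3-coef -(0.4)(0.88) = -0.352.]
Remaining roots from the quadratic factor 1 + (-1.16) z + (0.88) z^2:
  Set 1 + (-1.16) z + (0.88) z^2 = 0, i.e. a z^2 + b z + c = 0 with a = 0.88, b = -1.16, c = 1.
  Discriminant D = b^2 - 4ac = (-1.16)^2 - 4*(0.88)*1 = 1.3456 - (3.52) = -2.1744.
  D < 0, so the roots are the complex-conjugate pair z = (-b +/- i sqrt(-D)) / (2a) = 0.6591 +/- 0.8378i.
  For a conjugate pair |z|^2 = z * conj(z) = (product of roots) = c/a = 1/(0.88) = 1.136364, so |z| = sqrt(1.136364) = 1.066 for both roots.
Moduli of all roots: 2.5000, 1.0660, 1.0660.
All moduli strictly greater than 1? Yes.
Verdict: Stationary.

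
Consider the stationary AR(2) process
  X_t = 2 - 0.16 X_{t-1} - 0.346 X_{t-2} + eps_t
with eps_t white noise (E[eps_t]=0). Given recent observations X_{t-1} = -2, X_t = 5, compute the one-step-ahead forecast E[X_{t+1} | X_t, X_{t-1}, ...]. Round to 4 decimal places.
E[X_{t+1} \mid \mathcal F_t] = 1.8920

For an AR(p) model X_t = c + sum_i phi_i X_{t-i} + eps_t, the
one-step-ahead conditional mean is
  E[X_{t+1} | X_t, ...] = c + sum_i phi_i X_{t+1-i}.
Substitute known values:
  E[X_{t+1} | ...] = 2 + (-0.16) * (5) + (-0.346) * (-2)
                   = 1.8920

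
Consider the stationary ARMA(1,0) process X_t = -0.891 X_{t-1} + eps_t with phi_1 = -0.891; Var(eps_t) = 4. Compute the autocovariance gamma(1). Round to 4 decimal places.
\gamma(1) = -17.2910

Multiply the model equation by X_{t-k} and take expectations. With theta_0 = psi_0 = 1 and psi_j the MA(infinity) weights, this gives
  gamma(k) - sum_i phi_i gamma(k-i) = c_k,
  c_k = sigma^2 * sum_{j=k..q} theta_j psi_{j-k}   (c_k = 0 for k > q),
using gamma(-m) = gamma(m).
Pure AR (q = 0): c_0 = sigma^2 = 4, c_k = 0 for k >= 1.
Equations for k = 0 and k = 1 (AR order 1):
  gamma(0) = phi_1 gamma(1) + c_0
  gamma(1) = phi_1 gamma(0) + c_1
Substituting the second into the first: gamma(0) (1 - phi_1^2) = c_0 + phi_1 c_1, so
  gamma(0) = c_0 / (1 - phi_1^2) = 4 / (1 - (-0.891)^2) = 4 / 0.206119 = 19.406265.
  gamma(1) = phi_1 gamma(0) = (-0.891)(19.406265) = -17.290982.
Therefore gamma(1) = -17.2910 (to 4 decimal places).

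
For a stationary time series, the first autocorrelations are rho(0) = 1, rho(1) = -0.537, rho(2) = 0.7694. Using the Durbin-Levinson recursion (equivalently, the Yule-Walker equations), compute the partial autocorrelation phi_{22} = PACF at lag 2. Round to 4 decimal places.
\phi_{22} = 0.6760

The PACF at lag k is phi_{kk}, the last component of the solution
to the Yule-Walker system G_k phi = r_k where
  (G_k)_{ij} = rho(|i - j|), (r_k)_i = rho(i), i,j = 1..k.
Equivalently, Durbin-Levinson gives phi_{kk} iteratively:
  phi_{11} = rho(1)
  phi_{kk} = [rho(k) - sum_{j=1..k-1} phi_{k-1,j} rho(k-j)]
            / [1 - sum_{j=1..k-1} phi_{k-1,j} rho(j)],
  phi_{k,j} = phi_{k-1,j} - phi_{kk} phi_{k-1,k-j},  j = 1..k-1.
Step k = 1:
  phi_11 = rho(1) = -0.537.
Step k = 2:
  phi_22 = [rho(2) - phi_11 rho(1)] / [1 - phi_11 rho(1)] = [0.7694 - (-0.537)(-0.537)] / [1 - (-0.537)(-0.537)]
         = 0.481031 / 0.711631 = 0.676.
Therefore phi_{22} = 0.6760.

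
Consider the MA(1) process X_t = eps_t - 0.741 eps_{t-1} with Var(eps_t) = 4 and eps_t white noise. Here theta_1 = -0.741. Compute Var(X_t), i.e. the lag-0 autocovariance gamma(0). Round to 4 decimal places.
\gamma(0) = 6.1963

For an MA(q) process X_t = eps_t + sum_i theta_i eps_{t-i} with
Var(eps_t) = sigma^2, the variance is
  gamma(0) = sigma^2 * (1 + sum_i theta_i^2).
  sum_i theta_i^2 = (-0.741)^2 = 0.549081.
  gamma(0) = 4 * (1 + 0.549081) = 4 * 1.549081 = 6.196324, which rounds to 6.1963.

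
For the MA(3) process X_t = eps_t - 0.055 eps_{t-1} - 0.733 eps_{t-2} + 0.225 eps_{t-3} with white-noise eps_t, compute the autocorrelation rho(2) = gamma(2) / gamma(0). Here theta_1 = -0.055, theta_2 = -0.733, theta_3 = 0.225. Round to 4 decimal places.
\rho(2) = -0.4685

For an MA(q) process with theta_0 = 1, the autocovariance is
  gamma(k) = sigma^2 * sum_{i=0..q-k} theta_i * theta_{i+k},
and rho(k) = gamma(k) / gamma(0). Sigma^2 cancels.
  numerator   = (1)*(-0.733) + (-0.055)*(0.225) = -0.745375.
  denominator = (1)^2 + (-0.055)^2 + (-0.733)^2 + (0.225)^2 = 1.590939.
  rho(2) = -0.745375 / 1.590939 = -0.4685.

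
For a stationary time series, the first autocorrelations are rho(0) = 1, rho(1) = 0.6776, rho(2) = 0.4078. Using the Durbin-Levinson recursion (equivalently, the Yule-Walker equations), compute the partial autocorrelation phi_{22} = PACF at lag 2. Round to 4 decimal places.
\phi_{22} = -0.0949

The PACF at lag k is phi_{kk}, the last component of the solution
to the Yule-Walker system G_k phi = r_k where
  (G_k)_{ij} = rho(|i - j|), (r_k)_i = rho(i), i,j = 1..k.
Equivalently, Durbin-Levinson gives phi_{kk} iteratively:
  phi_{11} = rho(1)
  phi_{kk} = [rho(k) - sum_{j=1..k-1} phi_{k-1,j} rho(k-j)]
            / [1 - sum_{j=1..k-1} phi_{k-1,j} rho(j)],
  phi_{k,j} = phi_{k-1,j} - phi_{kk} phi_{k-1,k-j},  j = 1..k-1.
Step k = 1:
  phi_11 = rho(1) = 0.6776.
Step k = 2:
  phi_22 = [rho(2) - phi_11 rho(1)] / [1 - phi_11 rho(1)] = [0.4078 - (0.6776)(0.6776)] / [1 - (0.6776)(0.6776)]
         = -0.05134176 / 0.54085824 = -0.0949.
Therefore phi_{22} = -0.0949.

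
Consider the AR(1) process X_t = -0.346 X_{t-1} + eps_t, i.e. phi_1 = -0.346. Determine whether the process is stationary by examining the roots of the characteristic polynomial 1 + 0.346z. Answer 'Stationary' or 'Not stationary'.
\text{Stationary}

The AR(p) characteristic polynomial is P(z) = 1 + 0.346z.
Stationarity requires all roots to lie outside the unit circle, i.e. |z| > 1 for every root.
This is linear in z: 1 + (0.346) z = 0  =>  z = -1/(0.346) = -2.890173,  |z| = 2.890173.
Moduli of all roots: 2.8902.
All moduli strictly greater than 1? Yes.
Verdict: Stationary.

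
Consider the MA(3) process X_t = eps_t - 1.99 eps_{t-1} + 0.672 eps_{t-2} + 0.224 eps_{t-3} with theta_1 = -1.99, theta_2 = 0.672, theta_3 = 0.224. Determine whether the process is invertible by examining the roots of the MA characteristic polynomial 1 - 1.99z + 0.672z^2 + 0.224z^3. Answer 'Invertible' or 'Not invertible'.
\text{Not invertible}

The MA(q) characteristic polynomial is P(z) = 1 - 1.99z + 0.672z^2 + 0.224z^3.
Invertibility requires all roots to lie outside the unit circle, i.e. |z| > 1 for every root.
Degree 3: look for a simple real root z0 first, then factor out (1 - z/z0) and solve the remaining quadratic.
Testing z0 = 1.25: P(1.25) = 1 + (-1.99)(1.25) + (0.672)(1.25)^2 + (0.224)(1.25)^3
  = 1 + (-2.4875) + (1.05) + (0.4375) = 0.  So z_0 = 1.25 is a root, |z_0| = 1.25.
Divide out the factor (1 - 0.8 z) = (1 - z/z0) (since 1/z0 = 0.8):
  P(z) = (1 - 0.8 z)(1 + (-1.19) z + (-0.28) z^2)
  [check: z-coef -1.19 - (0.8) = -1.99; z^2-coef -0.28 - (0.8)(-1.19) = 0.672; z^3-coef -(0.8)(-0.28) = 0.224.]
Remaining roots from the quadratic factor 1 + (-1.19) z + (-0.28) z^2:
  Set 1 + (-1.19) z + (-0.28) z^2 = 0, i.e. a z^2 + b z + c = 0 with a = -0.28, b = -1.19, c = 1.
  Discriminant D = b^2 - 4ac = (-1.19)^2 - 4*(-0.28)*1 = 1.4161 - (-1.12) = 2.5361.
  D >= 0, so the roots are real: z = (-b +/- sqrt(D)) / (2a) = (1.19 +/- 1.592514) / (-0.56).
    z_1 = (1.19 + 1.592514) / (-0.56) = -4.9688,   |z_1| = 4.9688.
    z_2 = (1.19 - 1.592514) / (-0.56) = 0.7188,   |z_2| = 0.7188.
Moduli of all roots: 1.2500, 4.9688, 0.7188.
All moduli strictly greater than 1? No.
Verdict: Not invertible.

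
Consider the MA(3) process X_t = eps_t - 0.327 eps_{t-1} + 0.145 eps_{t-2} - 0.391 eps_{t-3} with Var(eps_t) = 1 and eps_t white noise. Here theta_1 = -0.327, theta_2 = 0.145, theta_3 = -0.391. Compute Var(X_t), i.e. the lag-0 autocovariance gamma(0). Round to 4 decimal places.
\gamma(0) = 1.2808

For an MA(q) process X_t = eps_t + sum_i theta_i eps_{t-i} with
Var(eps_t) = sigma^2, the variance is
  gamma(0) = sigma^2 * (1 + sum_i theta_i^2).
  sum_i theta_i^2 = (-0.327)^2 + (0.145)^2 + (-0.391)^2 = 0.106929 + 0.021025 + 0.152881 = 0.280835.
  gamma(0) = 1 * (1 + 0.280835) = 1 * 1.280835 = 1.280835, which rounds to 1.2808.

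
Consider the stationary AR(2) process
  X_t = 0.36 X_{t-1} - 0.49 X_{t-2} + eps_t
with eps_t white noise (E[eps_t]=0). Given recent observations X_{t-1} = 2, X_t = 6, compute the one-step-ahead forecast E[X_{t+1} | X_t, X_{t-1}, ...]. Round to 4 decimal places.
E[X_{t+1} \mid \mathcal F_t] = 1.1800

For an AR(p) model X_t = c + sum_i phi_i X_{t-i} + eps_t, the
one-step-ahead conditional mean is
  E[X_{t+1} | X_t, ...] = c + sum_i phi_i X_{t+1-i}.
Substitute known values:
  E[X_{t+1} | ...] = (0.36) * (6) + (-0.49) * (2)
                   = 1.1800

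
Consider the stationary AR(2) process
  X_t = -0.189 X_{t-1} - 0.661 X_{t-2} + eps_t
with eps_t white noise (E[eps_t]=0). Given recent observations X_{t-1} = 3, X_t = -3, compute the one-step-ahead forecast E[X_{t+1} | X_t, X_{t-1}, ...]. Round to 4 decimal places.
E[X_{t+1} \mid \mathcal F_t] = -1.4160

For an AR(p) model X_t = c + sum_i phi_i X_{t-i} + eps_t, the
one-step-ahead conditional mean is
  E[X_{t+1} | X_t, ...] = c + sum_i phi_i X_{t+1-i}.
Substitute known values:
  E[X_{t+1} | ...] = (-0.189) * (-3) + (-0.661) * (3)
                   = -1.4160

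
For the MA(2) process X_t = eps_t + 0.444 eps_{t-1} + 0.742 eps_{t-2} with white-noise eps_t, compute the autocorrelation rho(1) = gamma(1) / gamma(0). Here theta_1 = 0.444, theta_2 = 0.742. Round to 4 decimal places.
\rho(1) = 0.4426

For an MA(q) process with theta_0 = 1, the autocovariance is
  gamma(k) = sigma^2 * sum_{i=0..q-k} theta_i * theta_{i+k},
and rho(k) = gamma(k) / gamma(0). Sigma^2 cancels.
  numerator   = (1)*(0.444) + (0.444)*(0.742) = 0.773448.
  denominator = (1)^2 + (0.444)^2 + (0.742)^2 = 1.7477.
  rho(1) = 0.773448 / 1.7477 = 0.4426.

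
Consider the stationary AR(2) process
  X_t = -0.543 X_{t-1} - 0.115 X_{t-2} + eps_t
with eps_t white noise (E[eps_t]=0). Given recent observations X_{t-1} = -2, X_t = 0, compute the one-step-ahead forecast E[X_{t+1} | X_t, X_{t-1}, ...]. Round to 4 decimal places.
E[X_{t+1} \mid \mathcal F_t] = 0.2300

For an AR(p) model X_t = c + sum_i phi_i X_{t-i} + eps_t, the
one-step-ahead conditional mean is
  E[X_{t+1} | X_t, ...] = c + sum_i phi_i X_{t+1-i}.
Substitute known values:
  E[X_{t+1} | ...] = (-0.543) * (0) + (-0.115) * (-2)
                   = 0.2300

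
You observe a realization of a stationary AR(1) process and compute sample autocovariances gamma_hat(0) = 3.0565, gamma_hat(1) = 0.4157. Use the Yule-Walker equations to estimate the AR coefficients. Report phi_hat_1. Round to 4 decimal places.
\hat\phi_{1} = 0.1360

The Yule-Walker equations for an AR(p) process read, in matrix form,
  Gamma_p phi = r_p,   with   (Gamma_p)_{ij} = gamma(|i - j|),
                       (r_p)_i = gamma(i),   i,j = 1..p.
Substitute the sample gammas (Toeplitz matrix and right-hand side of size 1):
  Gamma_p = [[3.0565]]
  r_p     = [0.4157]
With p = 1 this is the single equation gamma(0) phi_1 = gamma(1):
  phi_hat_1 = gamma(1) / gamma(0) = 0.4157 / 3.0565 = 0.1360.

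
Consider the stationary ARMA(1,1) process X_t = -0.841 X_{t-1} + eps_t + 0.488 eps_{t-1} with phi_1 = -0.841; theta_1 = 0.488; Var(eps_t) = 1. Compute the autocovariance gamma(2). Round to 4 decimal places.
\gamma(2) = 0.5980

Multiply the model equation by X_{t-k} and take expectations. With theta_0 = psi_0 = 1 and psi_j the MA(infinity) weights, this gives
  gamma(k) - sum_i phi_i gamma(k-i) = c_k,
  c_k = sigma^2 * sum_{j=k..q} theta_j psi_{j-k}   (c_k = 0 for k > q),
using gamma(-m) = gamma(m).
psi-weights needed (psi_j = theta_j + sum_i phi_i psi_{j-i}):
  psi_1 = theta_1 + phi_1 = 0.488 + (-0.841) = -0.353
Right-hand sides:
  c_0 = sigma^2 (1 + theta_1 psi_1) = 1 * (1 + (0.488)(-0.353)) = 1 * 0.827736 = 0.827736
  c_1 = sigma^2 theta_1 = 1 * (0.488) = 0.488
  c_2 = 0
Equations for k = 0 and k = 1 (AR order 1):
  gamma(0) = phi_1 gamma(1) + c_0
  gamma(1) = phi_1 gamma(0) + c_1
Substituting the second into the first: gamma(0) (1 - phi_1^2) = c_0 + phi_1 c_1, so
  gamma(0) = (c_0 + phi_1 c_1) / (1 - phi_1^2) = (0.827736 + (-0.841)(0.488)) / (1 - (-0.841)^2) = 0.417328 / 0.292719 = 1.425695.
  gamma(1) = phi_1 gamma(0) + c_1 = (-0.841)(1.425695) + (0.488) = -0.711009.
For k = 2 (> q): gamma(2) = phi_1 gamma(1) = (-0.841)(-0.711009) = 0.597959.
Therefore gamma(2) = 0.5980 (to 4 decimal places).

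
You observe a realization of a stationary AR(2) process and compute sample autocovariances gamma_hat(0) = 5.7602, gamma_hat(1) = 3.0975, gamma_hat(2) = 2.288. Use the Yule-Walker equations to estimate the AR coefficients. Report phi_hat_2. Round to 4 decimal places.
\hat\phi_{2} = 0.1520

The Yule-Walker equations for an AR(p) process read, in matrix form,
  Gamma_p phi = r_p,   with   (Gamma_p)_{ij} = gamma(|i - j|),
                       (r_p)_i = gamma(i),   i,j = 1..p.
Substitute the sample gammas (Toeplitz matrix and right-hand side of size 2):
  Gamma_p = [[5.7602, 3.0975], [3.0975, 5.7602]]
  r_p     = [3.0975, 2.288]
Written out:
  5.7602 phi_1 + 3.0975 phi_2 = 3.0975
  3.0975 phi_1 + 5.7602 phi_2 = 2.288
Solve by Cramer's rule:
  det = gamma(0)^2 - gamma(1)^2 = (5.7602)^2 - (3.0975)^2 = 33.17990404 - 9.59450625 = 23.58539779
  phi_hat_1 = [gamma(1) gamma(0) - gamma(1) gamma(2)] / det = [(3.0975)(5.7602) - (3.0975)(2.288)] / 23.58539779 = 10.7551395 / 23.58539779 = 0.456
  phi_hat_2 = [gamma(0) gamma(2) - gamma(1)^2] / det = [(5.7602)(2.288) - (3.0975)^2] / 23.58539779 = 3.58483135 / 23.58539779 = 0.152
So phi_hat = [0.4560, 0.1520].
Therefore phi_hat_2 = 0.1520.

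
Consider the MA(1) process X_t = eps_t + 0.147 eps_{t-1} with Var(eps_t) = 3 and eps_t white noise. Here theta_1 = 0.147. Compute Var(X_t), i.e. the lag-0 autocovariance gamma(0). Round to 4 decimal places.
\gamma(0) = 3.0648

For an MA(q) process X_t = eps_t + sum_i theta_i eps_{t-i} with
Var(eps_t) = sigma^2, the variance is
  gamma(0) = sigma^2 * (1 + sum_i theta_i^2).
  sum_i theta_i^2 = (0.147)^2 = 0.021609.
  gamma(0) = 3 * (1 + 0.021609) = 3 * 1.021609 = 3.064827, which rounds to 3.0648.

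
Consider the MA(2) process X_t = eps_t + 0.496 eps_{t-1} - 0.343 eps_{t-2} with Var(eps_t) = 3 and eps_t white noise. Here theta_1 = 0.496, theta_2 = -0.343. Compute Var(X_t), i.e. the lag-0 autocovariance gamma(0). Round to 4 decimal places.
\gamma(0) = 4.0910

For an MA(q) process X_t = eps_t + sum_i theta_i eps_{t-i} with
Var(eps_t) = sigma^2, the variance is
  gamma(0) = sigma^2 * (1 + sum_i theta_i^2).
  sum_i theta_i^2 = (0.496)^2 + (-0.343)^2 = 0.246016 + 0.117649 = 0.363665.
  gamma(0) = 3 * (1 + 0.363665) = 3 * 1.363665 = 4.090995, which rounds to 4.0910.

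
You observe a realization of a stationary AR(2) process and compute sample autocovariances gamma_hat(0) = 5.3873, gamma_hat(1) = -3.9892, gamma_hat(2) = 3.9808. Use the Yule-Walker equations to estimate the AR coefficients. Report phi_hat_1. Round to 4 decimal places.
\hat\phi_{1} = -0.4280

The Yule-Walker equations for an AR(p) process read, in matrix form,
  Gamma_p phi = r_p,   with   (Gamma_p)_{ij} = gamma(|i - j|),
                       (r_p)_i = gamma(i),   i,j = 1..p.
Substitute the sample gammas (Toeplitz matrix and right-hand side of size 2):
  Gamma_p = [[5.3873, -3.9892], [-3.9892, 5.3873]]
  r_p     = [-3.9892, 3.9808]
Written out:
  5.3873 phi_1 - 3.9892 phi_2 = -3.9892
  -3.9892 phi_1 + 5.3873 phi_2 = 3.9808
Solve by Cramer's rule:
  det = gamma(0)^2 - gamma(1)^2 = (5.3873)^2 - (-3.9892)^2 = 29.02300129 - 15.91371664 = 13.10928465
  phi_hat_1 = [gamma(1) gamma(0) - gamma(1) gamma(2)] / det = [(-3.9892)(5.3873) - (-3.9892)(3.9808)] / 13.10928465 = -5.6108098 / 13.10928465 = -0.428
  phi_hat_2 = [gamma(0) gamma(2) - gamma(1)^2] / det = [(5.3873)(3.9808) - (-3.9892)^2] / 13.10928465 = 5.5320472 / 13.10928465 = 0.422
So phi_hat = [-0.4280, 0.4220].
Therefore phi_hat_1 = -0.4280.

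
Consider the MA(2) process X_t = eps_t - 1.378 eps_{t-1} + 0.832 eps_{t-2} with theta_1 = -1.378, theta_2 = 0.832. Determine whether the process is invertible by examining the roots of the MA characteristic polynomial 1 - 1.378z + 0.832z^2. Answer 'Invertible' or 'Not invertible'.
\text{Invertible}

The MA(q) characteristic polynomial is P(z) = 1 - 1.378z + 0.832z^2.
Invertibility requires all roots to lie outside the unit circle, i.e. |z| > 1 for every root.
Set 1 + (-1.378) z + (0.832) z^2 = 0, i.e. a z^2 + b z + c = 0 with a = 0.832, b = -1.378, c = 1.
Discriminant D = b^2 - 4ac = (-1.378)^2 - 4*(0.832)*1 = 1.898884 - (3.328) = -1.429116.
D < 0, so the roots are the complex-conjugate pair z = (-b +/- i sqrt(-D)) / (2a) = 0.8281 +/- 0.7184i.
For a conjugate pair |z|^2 = z * conj(z) = (product of roots) = c/a = 1/(0.832) = 1.201923, so |z| = sqrt(1.201923) = 1.0963 for both roots.
Moduli of all roots: 1.0963, 1.0963.
All moduli strictly greater than 1? Yes.
Verdict: Invertible.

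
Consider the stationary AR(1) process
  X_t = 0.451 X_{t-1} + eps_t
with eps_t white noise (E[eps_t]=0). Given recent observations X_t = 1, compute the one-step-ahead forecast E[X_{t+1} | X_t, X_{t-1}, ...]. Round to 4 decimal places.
E[X_{t+1} \mid \mathcal F_t] = 0.4510

For an AR(p) model X_t = c + sum_i phi_i X_{t-i} + eps_t, the
one-step-ahead conditional mean is
  E[X_{t+1} | X_t, ...] = c + sum_i phi_i X_{t+1-i}.
Substitute known values:
  E[X_{t+1} | ...] = (0.451) * (1)
                   = 0.4510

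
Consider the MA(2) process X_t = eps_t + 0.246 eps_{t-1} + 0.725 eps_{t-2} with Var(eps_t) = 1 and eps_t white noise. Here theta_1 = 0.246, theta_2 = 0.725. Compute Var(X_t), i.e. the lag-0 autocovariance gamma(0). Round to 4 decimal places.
\gamma(0) = 1.5861

For an MA(q) process X_t = eps_t + sum_i theta_i eps_{t-i} with
Var(eps_t) = sigma^2, the variance is
  gamma(0) = sigma^2 * (1 + sum_i theta_i^2).
  sum_i theta_i^2 = (0.246)^2 + (0.725)^2 = 0.060516 + 0.525625 = 0.586141.
  gamma(0) = 1 * (1 + 0.586141) = 1 * 1.586141 = 1.586141, which rounds to 1.5861.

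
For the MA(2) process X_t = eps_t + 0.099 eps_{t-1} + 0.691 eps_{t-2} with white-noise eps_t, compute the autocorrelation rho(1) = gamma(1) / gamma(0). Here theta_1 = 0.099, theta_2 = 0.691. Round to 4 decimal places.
\rho(1) = 0.1126

For an MA(q) process with theta_0 = 1, the autocovariance is
  gamma(k) = sigma^2 * sum_{i=0..q-k} theta_i * theta_{i+k},
and rho(k) = gamma(k) / gamma(0). Sigma^2 cancels.
  numerator   = (1)*(0.099) + (0.099)*(0.691) = 0.167409.
  denominator = (1)^2 + (0.099)^2 + (0.691)^2 = 1.487282.
  rho(1) = 0.167409 / 1.487282 = 0.1126.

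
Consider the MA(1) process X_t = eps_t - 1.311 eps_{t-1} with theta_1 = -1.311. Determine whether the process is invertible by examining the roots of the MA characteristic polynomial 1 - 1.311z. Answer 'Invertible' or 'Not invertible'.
\text{Not invertible}

The MA(q) characteristic polynomial is P(z) = 1 - 1.311z.
Invertibility requires all roots to lie outside the unit circle, i.e. |z| > 1 for every root.
This is linear in z: 1 + (-1.311) z = 0  =>  z = -1/(-1.311) = 0.762777,  |z| = 0.762777.
Moduli of all roots: 0.7628.
All moduli strictly greater than 1? No.
Verdict: Not invertible.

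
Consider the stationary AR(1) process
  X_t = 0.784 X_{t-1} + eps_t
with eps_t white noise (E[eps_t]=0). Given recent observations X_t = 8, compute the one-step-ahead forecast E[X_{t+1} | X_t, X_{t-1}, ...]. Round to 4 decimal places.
E[X_{t+1} \mid \mathcal F_t] = 6.2720

For an AR(p) model X_t = c + sum_i phi_i X_{t-i} + eps_t, the
one-step-ahead conditional mean is
  E[X_{t+1} | X_t, ...] = c + sum_i phi_i X_{t+1-i}.
Substitute known values:
  E[X_{t+1} | ...] = (0.784) * (8)
                   = 6.2720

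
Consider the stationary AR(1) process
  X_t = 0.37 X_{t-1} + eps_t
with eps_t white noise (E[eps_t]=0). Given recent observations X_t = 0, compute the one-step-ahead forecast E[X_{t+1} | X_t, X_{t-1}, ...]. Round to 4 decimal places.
E[X_{t+1} \mid \mathcal F_t] = 0.0000

For an AR(p) model X_t = c + sum_i phi_i X_{t-i} + eps_t, the
one-step-ahead conditional mean is
  E[X_{t+1} | X_t, ...] = c + sum_i phi_i X_{t+1-i}.
Substitute known values:
  E[X_{t+1} | ...] = (0.37) * (0)
                   = 0.0000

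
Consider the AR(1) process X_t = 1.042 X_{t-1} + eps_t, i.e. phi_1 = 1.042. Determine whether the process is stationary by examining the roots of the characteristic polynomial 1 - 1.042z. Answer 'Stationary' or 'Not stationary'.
\text{Not stationary}

The AR(p) characteristic polynomial is P(z) = 1 - 1.042z.
Stationarity requires all roots to lie outside the unit circle, i.e. |z| > 1 for every root.
This is linear in z: 1 + (-1.042) z = 0  =>  z = -1/(-1.042) = 0.959693,  |z| = 0.959693.
Moduli of all roots: 0.9597.
All moduli strictly greater than 1? No.
Verdict: Not stationary.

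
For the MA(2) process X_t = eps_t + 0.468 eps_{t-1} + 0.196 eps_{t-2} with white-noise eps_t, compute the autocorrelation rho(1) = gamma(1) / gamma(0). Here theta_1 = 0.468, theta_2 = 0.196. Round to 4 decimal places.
\rho(1) = 0.4451

For an MA(q) process with theta_0 = 1, the autocovariance is
  gamma(k) = sigma^2 * sum_{i=0..q-k} theta_i * theta_{i+k},
and rho(k) = gamma(k) / gamma(0). Sigma^2 cancels.
  numerator   = (1)*(0.468) + (0.468)*(0.196) = 0.559728.
  denominator = (1)^2 + (0.468)^2 + (0.196)^2 = 1.25744.
  rho(1) = 0.559728 / 1.25744 = 0.4451.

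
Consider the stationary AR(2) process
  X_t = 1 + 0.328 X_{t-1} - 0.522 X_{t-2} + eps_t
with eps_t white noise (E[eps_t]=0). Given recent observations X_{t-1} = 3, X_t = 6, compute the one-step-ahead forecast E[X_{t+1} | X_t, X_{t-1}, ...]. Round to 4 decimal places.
E[X_{t+1} \mid \mathcal F_t] = 1.4020

For an AR(p) model X_t = c + sum_i phi_i X_{t-i} + eps_t, the
one-step-ahead conditional mean is
  E[X_{t+1} | X_t, ...] = c + sum_i phi_i X_{t+1-i}.
Substitute known values:
  E[X_{t+1} | ...] = 1 + (0.328) * (6) + (-0.522) * (3)
                   = 1.4020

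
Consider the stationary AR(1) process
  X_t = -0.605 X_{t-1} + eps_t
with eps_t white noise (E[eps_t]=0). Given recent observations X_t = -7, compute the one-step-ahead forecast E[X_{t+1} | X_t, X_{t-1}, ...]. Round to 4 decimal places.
E[X_{t+1} \mid \mathcal F_t] = 4.2350

For an AR(p) model X_t = c + sum_i phi_i X_{t-i} + eps_t, the
one-step-ahead conditional mean is
  E[X_{t+1} | X_t, ...] = c + sum_i phi_i X_{t+1-i}.
Substitute known values:
  E[X_{t+1} | ...] = (-0.605) * (-7)
                   = 4.2350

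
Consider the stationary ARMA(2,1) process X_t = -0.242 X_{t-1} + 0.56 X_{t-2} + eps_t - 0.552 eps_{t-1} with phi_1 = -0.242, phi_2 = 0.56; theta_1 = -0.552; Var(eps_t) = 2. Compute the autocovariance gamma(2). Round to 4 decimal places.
\gamma(2) = 6.1429

Multiply the model equation by X_{t-k} and take expectations. With theta_0 = psi_0 = 1 and psi_j the MA(infinity) weights, this gives
  gamma(k) - sum_i phi_i gamma(k-i) = c_k,
  c_k = sigma^2 * sum_{j=k..q} theta_j psi_{j-k}   (c_k = 0 for k > q),
using gamma(-m) = gamma(m).
psi-weights needed (psi_j = theta_j + sum_i phi_i psi_{j-i}):
  psi_1 = theta_1 + phi_1 = -0.552 + (-0.242) = -0.794
Right-hand sides:
  c_0 = sigma^2 (1 + theta_1 psi_1) = 2 * (1 + (-0.552)(-0.794)) = 2 * 1.438288 = 2.876576
  c_1 = sigma^2 theta_1 = 2 * (-0.552) = -1.104
  c_2 = 0
Equations for k = 0, 1, 2 (AR order 2, c_2 = 0):
  (E0) gamma(0) = phi_1 gamma(1) + phi_2 gamma(2) + c_0
  (E1) gamma(1) = phi_1 gamma(0) + phi_2 gamma(1) + c_1
  (E2) gamma(2) = phi_1 gamma(1) + phi_2 gamma(0)
From (E1): gamma(1) = A gamma(0) + B with
  A = phi_1 / (1 - phi_2) = -0.242 / 0.44 = -0.55,   B = c_1 / (1 - phi_2) = -1.104 / 0.44 = -2.509091.
Insert (E2) into (E0): gamma(0) (1 - phi_2^2) = phi_1 (1 + phi_2) gamma(1) + c_0.
  phi_1 (1 + phi_2) = (-0.242)(1.56) = -0.37752,   1 - phi_2^2 = 0.6864.
Replace gamma(1) by A gamma(0) + B and collect gamma(0):
  gamma(0) [0.6864 - (-0.37752)(-0.55)] = (-0.37752)(-2.509091) + 2.876576
  gamma(0) * 0.478764 = 3.823808
  gamma(0) = 3.823808 / 0.478764 = 7.986833.
  gamma(1) = A gamma(0) + B = (-0.55)(7.986833) + (-2.509091) = -6.901849.
  gamma(2) = phi_1 gamma(1) + phi_2 gamma(0) = (-0.242)(-6.901849) + (0.56)(7.986833) = 6.142874.
Therefore gamma(2) = 6.1429 (to 4 decimal places).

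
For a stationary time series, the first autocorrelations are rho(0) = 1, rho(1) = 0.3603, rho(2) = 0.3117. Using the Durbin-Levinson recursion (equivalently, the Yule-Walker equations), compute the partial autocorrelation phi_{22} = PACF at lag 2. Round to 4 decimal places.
\phi_{22} = 0.2090

The PACF at lag k is phi_{kk}, the last component of the solution
to the Yule-Walker system G_k phi = r_k where
  (G_k)_{ij} = rho(|i - j|), (r_k)_i = rho(i), i,j = 1..k.
Equivalently, Durbin-Levinson gives phi_{kk} iteratively:
  phi_{11} = rho(1)
  phi_{kk} = [rho(k) - sum_{j=1..k-1} phi_{k-1,j} rho(k-j)]
            / [1 - sum_{j=1..k-1} phi_{k-1,j} rho(j)],
  phi_{k,j} = phi_{k-1,j} - phi_{kk} phi_{k-1,k-j},  j = 1..k-1.
Step k = 1:
  phi_11 = rho(1) = 0.3603.
Step k = 2:
  phi_22 = [rho(2) - phi_11 rho(1)] / [1 - phi_11 rho(1)] = [0.3117 - (0.3603)(0.3603)] / [1 - (0.3603)(0.3603)]
         = 0.18188391 / 0.87018391 = 0.209.
Therefore phi_{22} = 0.2090.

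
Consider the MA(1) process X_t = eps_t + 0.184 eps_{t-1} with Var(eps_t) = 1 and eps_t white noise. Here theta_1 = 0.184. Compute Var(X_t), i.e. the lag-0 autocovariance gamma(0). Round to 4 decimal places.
\gamma(0) = 1.0339

For an MA(q) process X_t = eps_t + sum_i theta_i eps_{t-i} with
Var(eps_t) = sigma^2, the variance is
  gamma(0) = sigma^2 * (1 + sum_i theta_i^2).
  sum_i theta_i^2 = (0.184)^2 = 0.033856.
  gamma(0) = 1 * (1 + 0.033856) = 1 * 1.033856 = 1.033856, which rounds to 1.0339.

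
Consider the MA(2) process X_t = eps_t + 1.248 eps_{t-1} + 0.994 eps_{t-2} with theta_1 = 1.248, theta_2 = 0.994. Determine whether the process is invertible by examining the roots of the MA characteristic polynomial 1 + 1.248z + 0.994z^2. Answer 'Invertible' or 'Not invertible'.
\text{Invertible}

The MA(q) characteristic polynomial is P(z) = 1 + 1.248z + 0.994z^2.
Invertibility requires all roots to lie outside the unit circle, i.e. |z| > 1 for every root.
Set 1 + (1.248) z + (0.994) z^2 = 0, i.e. a z^2 + b z + c = 0 with a = 0.994, b = 1.248, c = 1.
Discriminant D = b^2 - 4ac = (1.248)^2 - 4*(0.994)*1 = 1.557504 - (3.976) = -2.418496.
D < 0, so the roots are the complex-conjugate pair z = (-b +/- i sqrt(-D)) / (2a) = -0.6278 +/- 0.7823i.
For a conjugate pair |z|^2 = z * conj(z) = (product of roots) = c/a = 1/(0.994) = 1.006036, so |z| = sqrt(1.006036) = 1.003 for both roots.
Moduli of all roots: 1.0030, 1.0030.
All moduli strictly greater than 1? Yes.
Verdict: Invertible.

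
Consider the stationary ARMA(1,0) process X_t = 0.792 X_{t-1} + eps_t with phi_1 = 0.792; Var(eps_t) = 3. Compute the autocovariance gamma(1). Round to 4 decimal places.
\gamma(1) = 6.3745

Multiply the model equation by X_{t-k} and take expectations. With theta_0 = psi_0 = 1 and psi_j the MA(infinity) weights, this gives
  gamma(k) - sum_i phi_i gamma(k-i) = c_k,
  c_k = sigma^2 * sum_{j=k..q} theta_j psi_{j-k}   (c_k = 0 for k > q),
using gamma(-m) = gamma(m).
Pure AR (q = 0): c_0 = sigma^2 = 3, c_k = 0 for k >= 1.
Equations for k = 0 and k = 1 (AR order 1):
  gamma(0) = phi_1 gamma(1) + c_0
  gamma(1) = phi_1 gamma(0) + c_1
Substituting the second into the first: gamma(0) (1 - phi_1^2) = c_0 + phi_1 c_1, so
  gamma(0) = c_0 / (1 - phi_1^2) = 3 / (1 - (0.792)^2) = 3 / 0.372736 = 8.048592.
  gamma(1) = phi_1 gamma(0) = (0.792)(8.048592) = 6.374485.
Therefore gamma(1) = 6.3745 (to 4 decimal places).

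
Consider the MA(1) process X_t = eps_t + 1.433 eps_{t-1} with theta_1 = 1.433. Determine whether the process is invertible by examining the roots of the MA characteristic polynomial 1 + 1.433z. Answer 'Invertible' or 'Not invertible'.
\text{Not invertible}

The MA(q) characteristic polynomial is P(z) = 1 + 1.433z.
Invertibility requires all roots to lie outside the unit circle, i.e. |z| > 1 for every root.
This is linear in z: 1 + (1.433) z = 0  =>  z = -1/(1.433) = -0.697837,  |z| = 0.697837.
Moduli of all roots: 0.6978.
All moduli strictly greater than 1? No.
Verdict: Not invertible.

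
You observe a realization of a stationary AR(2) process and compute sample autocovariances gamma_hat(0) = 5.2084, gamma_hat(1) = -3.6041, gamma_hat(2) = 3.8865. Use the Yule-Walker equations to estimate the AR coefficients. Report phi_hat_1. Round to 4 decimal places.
\hat\phi_{1} = -0.3370

The Yule-Walker equations for an AR(p) process read, in matrix form,
  Gamma_p phi = r_p,   with   (Gamma_p)_{ij} = gamma(|i - j|),
                       (r_p)_i = gamma(i),   i,j = 1..p.
Substitute the sample gammas (Toeplitz matrix and right-hand side of size 2):
  Gamma_p = [[5.2084, -3.6041], [-3.6041, 5.2084]]
  r_p     = [-3.6041, 3.8865]
Written out:
  5.2084 phi_1 - 3.6041 phi_2 = -3.6041
  -3.6041 phi_1 + 5.2084 phi_2 = 3.8865
Solve by Cramer's rule:
  det = gamma(0)^2 - gamma(1)^2 = (5.2084)^2 - (-3.6041)^2 = 27.12743056 - 12.98953681 = 14.13789375
  phi_hat_1 = [gamma(1) gamma(0) - gamma(1) gamma(2)] / det = [(-3.6041)(5.2084) - (-3.6041)(3.8865)] / 14.13789375 = -4.76425979 / 14.13789375 = -0.337
  phi_hat_2 = [gamma(0) gamma(2) - gamma(1)^2] / det = [(5.2084)(3.8865) - (-3.6041)^2] / 14.13789375 = 7.25290979 / 14.13789375 = 0.513
So phi_hat = [-0.3370, 0.5130].
Therefore phi_hat_1 = -0.3370.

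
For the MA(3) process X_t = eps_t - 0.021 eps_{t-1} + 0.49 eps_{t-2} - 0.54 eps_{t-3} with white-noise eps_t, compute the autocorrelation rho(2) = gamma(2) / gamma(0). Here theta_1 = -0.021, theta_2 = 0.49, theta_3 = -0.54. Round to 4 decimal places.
\rho(2) = 0.3272

For an MA(q) process with theta_0 = 1, the autocovariance is
  gamma(k) = sigma^2 * sum_{i=0..q-k} theta_i * theta_{i+k},
and rho(k) = gamma(k) / gamma(0). Sigma^2 cancels.
  numerator   = (1)*(0.49) + (-0.021)*(-0.54) = 0.50134.
  denominator = (1)^2 + (-0.021)^2 + (0.49)^2 + (-0.54)^2 = 1.532141.
  rho(2) = 0.50134 / 1.532141 = 0.3272.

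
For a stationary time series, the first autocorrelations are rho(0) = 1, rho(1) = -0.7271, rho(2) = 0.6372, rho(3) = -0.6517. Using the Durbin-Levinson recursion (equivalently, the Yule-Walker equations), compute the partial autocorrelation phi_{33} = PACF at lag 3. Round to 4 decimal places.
\phi_{33} = -0.2860

The PACF at lag k is phi_{kk}, the last component of the solution
to the Yule-Walker system G_k phi = r_k where
  (G_k)_{ij} = rho(|i - j|), (r_k)_i = rho(i), i,j = 1..k.
Equivalently, Durbin-Levinson gives phi_{kk} iteratively:
  phi_{11} = rho(1)
  phi_{kk} = [rho(k) - sum_{j=1..k-1} phi_{k-1,j} rho(k-j)]
            / [1 - sum_{j=1..k-1} phi_{k-1,j} rho(j)],
  phi_{k,j} = phi_{k-1,j} - phi_{kk} phi_{k-1,k-j},  j = 1..k-1.
Step k = 1:
  phi_11 = rho(1) = -0.7271.
Step k = 2:
  phi_22 = [rho(2) - phi_11 rho(1)] / [1 - phi_11 rho(1)] = [0.6372 - (-0.7271)(-0.7271)] / [1 - (-0.7271)(-0.7271)]
         = 0.10852559 / 0.47132559 = 0.230256.
  Update: phi_21 = phi_11 - phi_22 phi_11 = -0.7271 - (0.230256)(-0.7271) = -0.559681.
Step k = 3:
  phi_33 = [rho(3) - phi_21 rho(2) - phi_22 rho(1)] / [1 - phi_21 rho(1) - phi_22 rho(2)]
    numerator   = -0.6517 - (-0.559681)(0.6372) - (0.230256)(-0.7271) = -0.12765219
    denominator = 1 - (-0.559681)(-0.7271) - (0.230256)(0.6372) = 0.44633691
  phi_33 = -0.12765219 / 0.44633691 = -0.286.
Therefore phi_{33} = -0.2860.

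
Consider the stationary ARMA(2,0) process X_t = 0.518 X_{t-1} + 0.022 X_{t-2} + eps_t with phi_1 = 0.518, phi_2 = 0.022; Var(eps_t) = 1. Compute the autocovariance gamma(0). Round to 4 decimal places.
\gamma(0) = 1.3906

Multiply the model equation by X_{t-k} and take expectations. With theta_0 = psi_0 = 1 and psi_j the MA(infinity) weights, this gives
  gamma(k) - sum_i phi_i gamma(k-i) = c_k,
  c_k = sigma^2 * sum_{j=k..q} theta_j psi_{j-k}   (c_k = 0 for k > q),
using gamma(-m) = gamma(m).
Pure AR (q = 0): c_0 = sigma^2 = 1, c_k = 0 for k >= 1.
Equations for k = 0, 1, 2 (AR order 2, c_2 = 0):
  (E0) gamma(0) = phi_1 gamma(1) + phi_2 gamma(2) + c_0
  (E1) gamma(1) = phi_1 gamma(0) + phi_2 gamma(1) + c_1
  (E2) gamma(2) = phi_1 gamma(1) + phi_2 gamma(0)
From (E1): gamma(1) = A gamma(0) + B with
  A = phi_1 / (1 - phi_2) = 0.518 / 0.978 = 0.529652,   B = c_1 / (1 - phi_2) = 0 / 0.978 = 0.
Insert (E2) into (E0): gamma(0) (1 - phi_2^2) = phi_1 (1 + phi_2) gamma(1) + c_0.
  phi_1 (1 + phi_2) = (0.518)(1.022) = 0.529396,   1 - phi_2^2 = 0.999516.
Replace gamma(1) by A gamma(0) + B and collect gamma(0):
  gamma(0) [0.999516 - (0.529396)(0.529652)] = c_0 = 1
  gamma(0) * 0.71912 = 1
  gamma(0) = 1 / 0.71912 = 1.390588.
Therefore gamma(0) = 1.3906 (to 4 decimal places).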